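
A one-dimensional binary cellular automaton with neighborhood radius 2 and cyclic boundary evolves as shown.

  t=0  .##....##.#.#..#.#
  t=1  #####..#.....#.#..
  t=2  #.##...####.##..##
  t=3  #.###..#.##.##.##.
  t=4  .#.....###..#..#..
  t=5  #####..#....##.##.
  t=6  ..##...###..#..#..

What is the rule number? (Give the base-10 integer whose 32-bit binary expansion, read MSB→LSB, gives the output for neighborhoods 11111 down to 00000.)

3779664885

  [31] ##### => #  t=1,i=2
  [30] ####. => #  t=1,i=3
  [29] ###.# => #  t=2,i=0
  [28] ###.. => .  t=1,i=4
  [27] ##.## => .  t=2,i=1
  [26] ##.#. => .  t=0,i=9
  [25] ##..# => .  t=1,i=5
  [24] ##... => #  t=0,i=3
  [23] #.### => .  t=3,i=2
  [22] #.##. => #  t=0,i=1
  [21] #.#.# => .  t=0,i=10
  [20] #.#.. => .  t=0,i=12
  [19] #..## => #  t=1,i=17
  [18] #..#. => .  t=0,i=14
  [17] #...# => .  t=2,i=5
  [16] #.... => #  t=0,i=4
  [15] .#### => .  t=1,i=1
  [14] .###. => .  t=2,i=17
  [13] .##.# => .  t=0,i=8
  [12] .##.. => #  t=0,i=2
  [11] .#.## => #  t=0,i=0
  [10] .#.#. => .  t=0,i=11
  [9] .#..# => #  t=0,i=13
  [8] .#... => #  t=1,i=8
  [7] ..### => #  t=1,i=0
  [6] ..##. => #  t=0,i=7
  [5] ..#.# => #  t=0,i=15
  [4] ..#.. => #  t=1,i=7
  [3] ...## => .  t=0,i=6
  [2] ...#. => #  t=1,i=12
  [1] ....# => .  t=0,i=5
  [0] ..... => #  t=1,i=10
  bits 11100001010010010001101111110101 = 3779664885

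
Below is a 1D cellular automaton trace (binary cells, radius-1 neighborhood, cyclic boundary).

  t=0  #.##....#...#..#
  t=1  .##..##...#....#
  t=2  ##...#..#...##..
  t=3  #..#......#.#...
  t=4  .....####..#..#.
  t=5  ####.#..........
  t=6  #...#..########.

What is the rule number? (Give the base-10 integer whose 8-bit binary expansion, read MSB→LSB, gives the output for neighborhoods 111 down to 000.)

  [7] ### => .  t=4,i=6
  [6] ##. => .  t=0,i=0
  [5] #.# => #  t=0,i=1
  [4] #.. => .  t=0,i=4
  [3] .## => #  t=0,i=2
  [2] .#. => .  t=0,i=8
  [1] ..# => .  t=0,i=7
  [0] ... => #  t=0,i=5
  bits 00101001 = 41

41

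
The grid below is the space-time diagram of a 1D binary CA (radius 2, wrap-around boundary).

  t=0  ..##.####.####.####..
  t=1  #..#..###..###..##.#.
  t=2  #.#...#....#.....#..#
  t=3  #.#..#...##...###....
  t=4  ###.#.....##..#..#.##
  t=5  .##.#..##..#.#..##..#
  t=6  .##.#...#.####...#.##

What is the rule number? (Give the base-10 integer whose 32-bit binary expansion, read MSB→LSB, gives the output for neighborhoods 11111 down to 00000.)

1632941223

  #####|.  b31=0 t=4,i=0
  ####.|#  b30=1 t=0,i=7
  ###.#|#  b29=1 t=0,i=8
  ###..|.  b28=0 t=0,i=18
  ##.##|.  b27=0 t=0,i=4
  ##.#.|.  b26=0 t=1,i=18
  ##..#|.  b25=0 t=1,i=9
  ##...|#  b24=1 t=0,i=19
  #.###|.  b23=0 t=0,i=5
  #.##.|#  b22=1 t=5,i=1
  #.#.#|.  b21=0 t=1,i=19
  #.#..|#  b20=1 t=1,i=0
  #..##|.  b19=0 t=1,i=5
  #..#.|#  b18=1 t=1,i=2
  #...#|.  b17=0 t=2,i=4
  #....|.  b16=0 t=0,i=20
  .####|#  b15=1 t=0,i=6
  .###.|.  b14=0 t=1,i=7
  .##.#|#  b13=1 t=0,i=3
  .##..|#  b12=1 t=3,i=10
  .#.##|.  b11=0 t=4,i=18
  .#.#.|#  b10=1 t=1,i=20
  .#..#|.  b9=0 t=1,i=1
  .#...|.  b8=0 t=2,i=3
  ..###|#  b7=1 t=1,i=6
  ..##.|.  b6=0 t=0,i=2
  ..#.#|#  b5=1 t=3,i=0
  ..#..|.  b4=0 t=1,i=3
  ...##|.  b3=0 t=0,i=1
  ...#.|#  b2=1 t=2,i=5
  ....#|#  b1=1 t=0,i=0
  .....|#  b0=1 t=2,i=14
  bits 01100001010101001011010010100111 = 1632941223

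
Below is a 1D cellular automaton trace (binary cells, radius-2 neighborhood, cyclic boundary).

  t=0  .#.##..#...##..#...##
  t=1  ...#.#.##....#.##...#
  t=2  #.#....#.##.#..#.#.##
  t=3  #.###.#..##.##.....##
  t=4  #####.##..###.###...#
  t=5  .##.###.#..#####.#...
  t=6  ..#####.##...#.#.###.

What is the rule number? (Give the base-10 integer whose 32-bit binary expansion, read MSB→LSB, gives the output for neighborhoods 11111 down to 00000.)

  nb #####: next=#  (t=4,i=1, bit31=1)
  nb ####.: next=.  (t=4,i=3, bit30=0)
  nb ###.#: next=#  (t=2,i=0, bit29=1)
  nb ###..: next=.  (t=4,i=16, bit28=0)
  nb ##.##: next=#  (t=3,i=1, bit27=1)
  nb ##.#.: next=.  (t=0,i=0, bit26=0)
  nb ##..#: next=#  (t=0,i=5, bit25=1)
  nb ##...: next=#  (t=1,i=9, bit24=1)
  nb #.###: next=#  (t=2,i=19, bit23=1)
  nb #.##.: next=#  (t=0,i=3, bit22=1)
  nb #.#.#: next=.  (t=0,i=1, bit21=0)
  nb #.#..: next=#  (t=2,i=2, bit20=1)
  nb #..##: next=.  (t=3,i=8, bit19=0)
  nb #..#.: next=.  (t=0,i=6, bit18=0)
  nb #...#: next=.  (t=0,i=9, bit17=0)
  nb #....: next=#  (t=1,i=10, bit16=1)
  nb .####: next=.  (t=4,i=0, bit15=0)
  nb .###.: next=#  (t=2,i=20, bit14=1)
  nb .##.#: next=#  (t=0,i=20, bit13=1)
  nb .##..: next=.  (t=0,i=4, bit12=0)
  nb .#.##: next=.  (t=0,i=2, bit11=0)
  nb .#.#.: next=.  (t=1,i=4, bit10=0)
  nb .#..#: next=#  (t=2,i=13, bit9=1)
  nb .#...: next=#  (t=0,i=8, bit8=1)
  nb ..###: next=.  (t=3,i=19, bit7=0)
  nb ..##.: next=.  (t=0,i=11, bit6=0)
  nb ..#.#: next=.  (t=1,i=3, bit5=0)
  nb ..#..: next=#  (t=0,i=7, bit4=1)
  nb ...##: next=.  (t=0,i=10, bit3=0)
  nb ...#.: next=#  (t=1,i=2, bit2=1)
  nb ....#: next=.  (t=1,i=11, bit1=0)
  nb .....: next=#  (t=3,i=16, bit0=1)
  bits 10101011110100010110001100010101 = 2882626325

2882626325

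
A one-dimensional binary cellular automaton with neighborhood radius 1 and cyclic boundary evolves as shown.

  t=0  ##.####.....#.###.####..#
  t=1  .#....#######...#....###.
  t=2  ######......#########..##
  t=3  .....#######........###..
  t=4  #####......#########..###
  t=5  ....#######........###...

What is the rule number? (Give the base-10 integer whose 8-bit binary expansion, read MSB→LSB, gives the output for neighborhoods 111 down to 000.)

  nb ###: next=.  (t=0,i=0, bit7=0)
  nb ##.: next=#  (t=0,i=1, bit6=1)
  nb #.#: next=.  (t=0,i=2, bit5=0)
  nb #..: next=#  (t=0,i=7, bit4=1)
  nb .##: next=.  (t=0,i=3, bit3=0)
  nb .#.: next=#  (t=0,i=12, bit2=1)
  nb ..#: next=#  (t=0,i=11, bit1=1)
  nb ...: next=#  (t=0,i=8, bit0=1)
  bits 01010111 = 87

87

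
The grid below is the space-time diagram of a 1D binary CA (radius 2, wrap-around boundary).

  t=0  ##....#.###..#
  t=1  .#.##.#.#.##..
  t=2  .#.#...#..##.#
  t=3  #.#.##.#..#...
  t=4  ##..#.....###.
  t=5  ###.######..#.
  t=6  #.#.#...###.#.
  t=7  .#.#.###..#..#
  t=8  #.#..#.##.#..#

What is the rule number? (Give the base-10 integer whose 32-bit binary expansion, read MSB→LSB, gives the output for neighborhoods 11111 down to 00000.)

  ##### -> .   bit 31 = 0  t=5,i=6
  ####. -> #   bit 30 = 1  t=5,i=8
  ###.# -> #   bit 29 = 1  t=4,i=12
  ###.. -> #   bit 28 = 1  t=0,i=1
  ##.## -> .   bit 27 = 0  t=4,i=13
  ##.#. -> .   bit 26 = 0  t=1,i=5
  ##..# -> #   bit 25 = 1  t=0,i=11
  ##... -> .   bit 24 = 0  t=0,i=2
  #.### -> #   bit 23 = 1  t=0,i=8
  #.##. -> #   bit 22 = 1  t=1,i=3
  #.#.# -> .   bit 21 = 0  t=1,i=6
  #.#.. -> .   bit 20 = 0  t=2,i=3
  #..## -> .   bit 19 = 0  t=0,i=12
  #..#. -> .   bit 18 = 0  t=3,i=9
  #...# -> #   bit 17 = 1  t=1,i=13
  #.... -> #   bit 16 = 1  t=0,i=3
  .#### -> .   bit 15 = 0  t=5,i=5
  .###. -> .   bit 14 = 0  t=0,i=0
  .##.# -> .   bit 13 = 0  t=1,i=4
  .##.. -> #   bit 12 = 1  t=1,i=11
  .#.## -> .   bit 11 = 0  t=0,i=7
  .#.#. -> #   bit 10 = 1  t=1,i=7
  .#..# -> .   bit 9 = 0  t=2,i=8
  .#... -> #   bit 8 = 1  t=2,i=4
  ..### -> .   bit 7 = 0  t=0,i=13
  ..##. -> #   bit 6 = 1  t=2,i=10
  ..#.# -> #   bit 5 = 1  t=0,i=6
  ..#.. -> #   bit 4 = 1  t=2,i=7
  ...## -> #   bit 3 = 1  t=4,i=9
  ...#. -> .   bit 2 = 0  t=0,i=5
  ....# -> #   bit 1 = 1  t=0,i=4
  ..... -> #   bit 0 = 1  t=4,i=7
  bits 01110010110000110001010101111011 = 1925387643

1925387643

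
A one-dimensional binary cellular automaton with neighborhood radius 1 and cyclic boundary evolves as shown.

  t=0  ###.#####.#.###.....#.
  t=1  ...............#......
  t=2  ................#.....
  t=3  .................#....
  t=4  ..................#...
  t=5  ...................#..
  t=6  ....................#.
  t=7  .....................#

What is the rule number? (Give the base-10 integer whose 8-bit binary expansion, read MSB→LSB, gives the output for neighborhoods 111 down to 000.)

  nb ###: next=.  (t=0,i=1, bit7=0)
  nb ##.: next=.  (t=0,i=2, bit6=0)
  nb #.#: next=.  (t=0,i=3, bit5=0)
  nb #..: next=#  (t=0,i=15, bit4=1)
  nb .##: next=.  (t=0,i=0, bit3=0)
  nb .#.: next=.  (t=0,i=10, bit2=0)
  nb ..#: next=.  (t=0,i=19, bit1=0)
  nb ...: next=.  (t=0,i=16, bit0=0)
  bits 00010000 = 16

16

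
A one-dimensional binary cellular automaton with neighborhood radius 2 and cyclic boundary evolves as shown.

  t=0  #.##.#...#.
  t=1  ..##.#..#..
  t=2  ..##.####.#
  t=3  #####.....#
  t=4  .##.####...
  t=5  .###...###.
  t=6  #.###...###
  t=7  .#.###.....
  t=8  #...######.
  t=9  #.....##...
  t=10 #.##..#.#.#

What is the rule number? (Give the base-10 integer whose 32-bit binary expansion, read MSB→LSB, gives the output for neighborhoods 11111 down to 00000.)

2606588501

  ##### -> #   bit 31 = 1  t=3,i=1
  ####. -> .   bit 30 = 0  t=2,i=7
  ###.# -> .   bit 29 = 0  t=2,i=8
  ###.. -> #   bit 28 = 1  t=3,i=4
  ##.## -> #   bit 27 = 1  t=2,i=4
  ##.#. -> .   bit 26 = 0  t=0,i=4
  ##..# -> #   bit 25 = 1  t=5,i=10
  ##... -> #   bit 24 = 1  t=3,i=5
  #.### -> .   bit 23 = 0  t=2,i=5
  #.##. -> #   bit 22 = 1  t=0,i=2
  #.#.# -> .   bit 21 = 0  t=0,i=0
  #.#.. -> #   bit 20 = 1  t=0,i=5
  #..## -> #   bit 19 = 1  t=2,i=1
  #..#. -> #   bit 18 = 1  t=1,i=7
  #...# -> .   bit 17 = 0  t=0,i=7
  #.... -> #   bit 16 = 1  t=1,i=10
  .#### -> .   bit 15 = 0  t=2,i=6
  .###. -> #   bit 14 = 1  t=5,i=2
  .##.# -> #   bit 13 = 1  t=0,i=3
  .##.. -> .   bit 12 = 0  t=9,i=7
  .#.## -> .   bit 11 = 0  t=0,i=1
  .#.#. -> .   bit 10 = 0  t=0,i=10
  .#..# -> #   bit 9 = 1  t=1,i=6
  .#... -> .   bit 8 = 0  t=0,i=6
  ..### -> .   bit 7 = 0  t=3,i=10
  ..##. -> #   bit 6 = 1  t=1,i=2
  ..#.# -> .   bit 5 = 0  t=0,i=9
  ..#.. -> #   bit 4 = 1  t=1,i=8
  ...## -> .   bit 3 = 0  t=1,i=1
  ...#. -> #   bit 2 = 1  t=0,i=8
  ....# -> .   bit 1 = 0  t=1,i=0
  ..... -> #   bit 0 = 1  t=3,i=7
  bits 10011011010111010110001001010101 = 2606588501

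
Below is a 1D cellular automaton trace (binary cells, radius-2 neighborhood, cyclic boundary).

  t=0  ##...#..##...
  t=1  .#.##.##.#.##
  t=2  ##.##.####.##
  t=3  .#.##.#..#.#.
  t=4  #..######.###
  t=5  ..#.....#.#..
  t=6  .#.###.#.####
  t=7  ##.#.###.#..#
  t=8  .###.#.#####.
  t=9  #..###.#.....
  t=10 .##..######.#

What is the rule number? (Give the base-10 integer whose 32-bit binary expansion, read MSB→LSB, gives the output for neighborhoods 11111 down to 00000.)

620705549

  nb #####: next=.  (t=4,i=5, bit31=0)
  nb ####.: next=.  (t=2,i=0, bit30=0)
  nb ###.#: next=#  (t=2,i=1, bit29=1)
  nb ###..: next=.  (t=4,i=0, bit28=0)
  nb ##.##: next=.  (t=1,i=5, bit27=0)
  nb ##.#.: next=#  (t=1,i=0, bit26=1)
  nb ##..#: next=.  (t=4,i=1, bit25=0)
  nb ##...: next=.  (t=0,i=2, bit24=0)
  nb #.###: next=#  (t=2,i=6, bit23=1)
  nb #.##.: next=#  (t=1,i=3, bit22=1)
  nb #.#.#: next=#  (t=1,i=1, bit21=1)
  nb #.#..: next=#  (t=3,i=6, bit20=1)
  nb #..##: next=#  (t=0,i=7, bit19=1)
  nb #..#.: next=#  (t=3,i=0, bit18=1)
  nb #...#: next=#  (t=0,i=3, bit17=1)
  nb #....: next=#  (t=5,i=4, bit16=1)
  nb .####: next=.  (t=2,i=7, bit15=0)
  nb .###.: next=.  (t=6,i=4, bit14=0)
  nb .##.#: next=#  (t=1,i=4, bit13=1)
  nb .##..: next=#  (t=0,i=1, bit12=1)
  nb .#.##: next=.  (t=1,i=2, bit11=0)
  nb .#.#.: next=#  (t=3,i=10, bit10=1)
  nb .#..#: next=#  (t=0,i=6, bit9=1)
  nb .#...: next=#  (t=5,i=3, bit8=1)
  nb ..###: next=.  (t=4,i=3, bit7=0)
  nb ..##.: next=.  (t=0,i=0, bit6=0)
  nb ..#.#: next=.  (t=3,i=1, bit5=0)
  nb ..#..: next=.  (t=0,i=5, bit4=0)
  nb ...##: next=#  (t=0,i=12, bit3=1)
  nb ...#.: next=#  (t=0,i=4, bit2=1)
  nb ....#: next=.  (t=5,i=0, bit1=0)
  nb .....: next=#  (t=5,i=5, bit0=1)
  bits 00100100111111110011011100001101 = 620705549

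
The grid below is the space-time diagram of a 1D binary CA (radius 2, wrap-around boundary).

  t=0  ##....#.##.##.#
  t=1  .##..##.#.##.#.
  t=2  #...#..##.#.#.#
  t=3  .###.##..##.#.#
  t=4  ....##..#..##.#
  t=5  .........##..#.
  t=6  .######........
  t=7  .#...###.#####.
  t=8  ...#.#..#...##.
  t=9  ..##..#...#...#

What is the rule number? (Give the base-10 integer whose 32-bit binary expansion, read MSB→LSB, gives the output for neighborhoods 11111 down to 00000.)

  nb #####: next=.  (t=6,i=3, bit31=0)
  nb ####.: next=#  (t=6,i=5, bit30=1)
  nb ###.#: next=.  (t=3,i=3, bit29=0)
  nb ###..: next=#  (t=0,i=1, bit28=1)
  nb ##.##: next=#  (t=0,i=10, bit27=1)
  nb ##.#.: next=#  (t=1,i=7, bit26=1)
  nb ##..#: next=.  (t=1,i=3, bit25=0)
  nb ##...: next=#  (t=0,i=2, bit24=1)
  nb #.###: next=.  (t=0,i=14, bit23=0)
  nb #.##.: next=#  (t=0,i=8, bit22=1)
  nb #.#.#: next=#  (t=1,i=8, bit21=1)
  nb #.#..: next=.  (t=1,i=13, bit20=0)
  nb #..##: next=#  (t=1,i=0, bit19=1)
  nb #..#.: next=.  (t=4,i=7, bit18=0)
  nb #...#: next=#  (t=2,i=2, bit17=1)
  nb #....: next=.  (t=0,i=3, bit16=0)
  nb .####: next=.  (t=6,i=2, bit15=0)
  nb .###.: next=.  (t=0,i=0, bit14=0)
  nb .##.#: next=.  (t=0,i=9, bit13=0)
  nb .##..: next=.  (t=1,i=2, bit12=0)
  nb .#.##: next=.  (t=0,i=7, bit11=0)
  nb .#.#.: next=.  (t=2,i=11, bit10=0)
  nb .#..#: next=#  (t=1,i=14, bit9=1)
  nb .#...: next=.  (t=4,i=0, bit8=0)
  nb ..###: next=#  (t=6,i=1, bit7=1)
  nb ..##.: next=.  (t=1,i=1, bit6=0)
  nb ..#.#: next=#  (t=0,i=6, bit5=1)
  nb ..#..: next=.  (t=2,i=4, bit4=0)
  nb ...##: next=.  (t=4,i=3, bit3=0)
  nb ...#.: next=#  (t=0,i=5, bit2=1)
  nb ....#: next=.  (t=0,i=4, bit1=0)
  nb .....: next=#  (t=5,i=1, bit0=1)
  bits 01011101011010100000001010100101 = 1567228581

1567228581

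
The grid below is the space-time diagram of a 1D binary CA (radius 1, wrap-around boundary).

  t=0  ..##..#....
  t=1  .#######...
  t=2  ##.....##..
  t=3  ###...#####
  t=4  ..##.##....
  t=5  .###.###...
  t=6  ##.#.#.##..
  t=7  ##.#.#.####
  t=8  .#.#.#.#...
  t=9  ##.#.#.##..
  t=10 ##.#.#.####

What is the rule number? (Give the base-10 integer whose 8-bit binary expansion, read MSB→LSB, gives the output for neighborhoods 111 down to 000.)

94

  nb ###: next=.  (t=1,i=2, bit7=0)
  nb ##.: next=#  (t=0,i=3, bit6=1)
  nb #.#: next=.  (t=4,i=4, bit5=0)
  nb #..: next=#  (t=0,i=4, bit4=1)
  nb .##: next=#  (t=0,i=2, bit3=1)
  nb .#.: next=#  (t=0,i=6, bit2=1)
  nb ..#: next=#  (t=0,i=1, bit1=1)
  nb ...: next=.  (t=0,i=0, bit0=0)
  bits 01011110 = 94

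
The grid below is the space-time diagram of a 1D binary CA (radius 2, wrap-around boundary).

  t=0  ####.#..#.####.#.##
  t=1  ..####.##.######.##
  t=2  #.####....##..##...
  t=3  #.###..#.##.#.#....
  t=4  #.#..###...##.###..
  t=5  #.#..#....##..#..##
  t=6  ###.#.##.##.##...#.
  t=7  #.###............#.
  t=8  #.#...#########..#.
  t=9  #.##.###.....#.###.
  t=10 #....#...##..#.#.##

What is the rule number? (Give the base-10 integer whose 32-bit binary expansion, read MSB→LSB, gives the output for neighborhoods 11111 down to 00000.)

1723171305

  nb #####: next=.  (t=0,i=0, bit31=0)
  nb ####.: next=#  (t=0,i=2, bit30=1)
  nb ###.#: next=#  (t=0,i=3, bit29=1)
  nb ###..: next=.  (t=2,i=5, bit28=0)
  nb ##.##: next=.  (t=1,i=6, bit27=0)
  nb ##.#.: next=#  (t=0,i=4, bit26=1)
  nb ##..#: next=#  (t=1,i=0, bit25=1)
  nb ##...: next=.  (t=2,i=6, bit24=0)
  nb #.###: next=#  (t=0,i=10, bit23=1)
  nb #.##.: next=.  (t=1,i=7, bit22=0)
  nb #.#.#: next=#  (t=0,i=15, bit21=1)
  nb #.#..: next=#  (t=0,i=5, bit20=1)
  nb #..##: next=.  (t=1,i=1, bit19=0)
  nb #..#.: next=#  (t=0,i=7, bit18=1)
  nb #...#: next=.  (t=2,i=17, bit17=0)
  nb #....: next=#  (t=2,i=7, bit16=1)
  nb .####: next=#  (t=0,i=11, bit15=1)
  nb .###.: next=.  (t=3,i=3, bit14=0)
  nb .##.#: next=.  (t=1,i=8, bit13=0)
  nb .##..: next=.  (t=1,i=18, bit12=0)
  nb .#.##: next=.  (t=0,i=9, bit11=0)
  nb .#.#.: next=.  (t=3,i=13, bit10=0)
  nb .#..#: next=.  (t=0,i=6, bit9=0)
  nb .#...: next=#  (t=3,i=15, bit8=1)
  nb ..###: next=#  (t=1,i=2, bit7=1)
  nb ..##.: next=#  (t=2,i=10, bit6=1)
  nb ..#.#: next=#  (t=0,i=8, bit5=1)
  nb ..#..: next=.  (t=5,i=5, bit4=0)
  nb ...##: next=#  (t=2,i=9, bit3=1)
  nb ...#.: next=.  (t=2,i=18, bit2=0)
  nb ....#: next=.  (t=2,i=8, bit1=0)
  nb .....: next=#  (t=7,i=7, bit0=1)
  bits 01100110101101011000000111101001 = 1723171305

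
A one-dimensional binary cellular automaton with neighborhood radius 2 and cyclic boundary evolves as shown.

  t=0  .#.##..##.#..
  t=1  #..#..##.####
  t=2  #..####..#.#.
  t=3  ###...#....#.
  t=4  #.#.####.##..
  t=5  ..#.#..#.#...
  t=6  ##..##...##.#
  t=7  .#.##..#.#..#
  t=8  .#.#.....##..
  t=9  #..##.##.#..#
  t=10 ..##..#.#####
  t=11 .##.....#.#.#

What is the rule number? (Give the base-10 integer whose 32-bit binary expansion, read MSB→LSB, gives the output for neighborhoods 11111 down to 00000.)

  nb #####: next=#  (t=1,i=11, bit31=1)
  nb ####.: next=.  (t=1,i=12, bit30=0)
  nb ###.#: next=#  (t=4,i=7, bit29=1)
  nb ###..: next=#  (t=1,i=0, bit28=1)
  nb ##.##: next=.  (t=1,i=8, bit27=0)
  nb ##.#.: next=#  (t=0,i=9, bit26=1)
  nb ##..#: next=.  (t=0,i=5, bit25=0)
  nb ##...: next=.  (t=3,i=3, bit24=0)
  nb #.###: next=#  (t=1,i=9, bit23=1)
  nb #.##.: next=#  (t=0,i=3, bit22=1)
  nb #.#.#: next=#  (t=2,i=11, bit21=1)
  nb #.#..: next=#  (t=0,i=10, bit20=1)
  nb #..##: next=#  (t=0,i=6, bit19=1)
  nb #..#.: next=.  (t=1,i=2, bit18=0)
  nb #...#: next=#  (t=0,i=12, bit17=1)
  nb #....: next=.  (t=3,i=8, bit16=0)
  nb .####: next=.  (t=1,i=10, bit15=0)
  nb .###.: next=.  (t=3,i=1, bit14=0)
  nb .##.#: next=.  (t=0,i=8, bit13=0)
  nb .##..: next=.  (t=0,i=4, bit12=0)
  nb .#.##: next=.  (t=0,i=2, bit11=0)
  nb .#.#.: next=.  (t=2,i=10, bit10=0)
  nb .#..#: next=#  (t=1,i=4, bit9=1)
  nb .#...: next=#  (t=0,i=11, bit8=1)
  nb ..###: next=.  (t=2,i=3, bit7=0)
  nb ..##.: next=#  (t=0,i=7, bit6=1)
  nb ..#.#: next=.  (t=0,i=1, bit5=0)
  nb ..#..: next=#  (t=1,i=3, bit4=1)
  nb ...##: next=.  (t=6,i=8, bit3=0)
  nb ...#.: next=#  (t=0,i=0, bit2=1)
  nb ....#: next=#  (t=3,i=9, bit1=1)
  nb .....: next=#  (t=5,i=12, bit0=1)
  bits 10110100111110100000001101010111 = 3036283735

3036283735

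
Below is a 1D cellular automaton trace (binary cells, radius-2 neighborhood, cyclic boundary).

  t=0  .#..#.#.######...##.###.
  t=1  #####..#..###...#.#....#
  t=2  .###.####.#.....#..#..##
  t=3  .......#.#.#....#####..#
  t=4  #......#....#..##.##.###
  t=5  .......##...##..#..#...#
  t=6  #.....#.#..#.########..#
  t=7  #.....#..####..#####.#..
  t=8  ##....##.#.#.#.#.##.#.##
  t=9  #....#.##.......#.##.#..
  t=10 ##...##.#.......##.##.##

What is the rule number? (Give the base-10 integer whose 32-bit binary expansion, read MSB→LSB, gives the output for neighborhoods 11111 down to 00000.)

  [31] ##### => #  t=0,i=10
  [30] ####. => #  t=0,i=12
  [29] ###.# => .  t=2,i=3
  [28] ###.. => .  t=0,i=13
  [27] ##.## => .  t=0,i=19
  [26] ##.#. => #  t=2,i=9
  [25] ##..# => #  t=0,i=23
  [24] ##... => .  t=0,i=14
  [23] #.### => .  t=0,i=8
  [22] #.##. => .  t=4,i=18
  [21] #.#.# => .  t=0,i=6
  [20] #.#.. => .  t=1,i=18
  [19] #..## => .  t=1,i=9
  [18] #..#. => #  t=0,i=0
  [17] #...# => .  t=0,i=15
  [16] #.... => .  t=1,i=20
  [15] .#### => .  t=0,i=9
  [14] .###. => .  t=0,i=21
  [13] .##.# => #  t=0,i=18
  [12] .##.. => #  t=5,i=8
  [11] .#.## => #  t=0,i=7
  [10] .#.#. => .  t=0,i=5
  [9] .#..# => #  t=0,i=2
  [8] .#... => #  t=1,i=19
  [7] ..### => #  t=1,i=10
  [6] ..##. => .  t=0,i=17
  [5] ..#.# => #  t=0,i=4
  [4] ..#.. => #  t=0,i=1
  [3] ...## => #  t=0,i=16
  [2] ...#. => .  t=1,i=15
  [1] ....# => .  t=1,i=21
  [0] ..... => .  t=2,i=13
  bits 11000110000001000011101110111000 = 3322166200

3322166200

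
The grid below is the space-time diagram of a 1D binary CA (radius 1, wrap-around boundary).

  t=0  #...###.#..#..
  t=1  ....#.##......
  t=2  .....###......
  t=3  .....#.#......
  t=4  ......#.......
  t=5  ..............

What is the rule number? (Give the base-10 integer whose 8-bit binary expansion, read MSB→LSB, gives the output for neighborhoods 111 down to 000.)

104

  ###|.  b7=0 t=0,i=5
  ##.|#  b6=1 t=0,i=6
  #.#|#  b5=1 t=0,i=7
  #..|.  b4=0 t=0,i=1
  .##|#  b3=1 t=0,i=4
  .#.|.  b2=0 t=0,i=0
  ..#|.  b1=0 t=0,i=3
  ...|.  b0=0 t=0,i=2
  bits 01101000 = 104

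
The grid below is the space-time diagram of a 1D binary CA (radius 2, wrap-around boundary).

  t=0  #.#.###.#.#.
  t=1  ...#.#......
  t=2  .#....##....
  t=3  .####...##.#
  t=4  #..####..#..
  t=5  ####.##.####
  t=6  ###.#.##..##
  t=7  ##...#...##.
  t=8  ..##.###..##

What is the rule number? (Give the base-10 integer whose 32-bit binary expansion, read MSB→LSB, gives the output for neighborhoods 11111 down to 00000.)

  ##### -> #   bit 31 = 1  t=5,i=0
  ####. -> #   bit 30 = 1  t=3,i=3
  ###.# -> .   bit 29 = 0  t=0,i=6
  ###.. -> #   bit 28 = 1  t=3,i=4
  ##.## -> #   bit 27 = 1  t=5,i=4
  ##.#. -> .   bit 26 = 0  t=0,i=7
  ##..# -> .   bit 25 = 0  t=4,i=7
  ##... -> #   bit 24 = 1  t=2,i=8
  #.### -> .   bit 23 = 0  t=0,i=4
  #.##. -> .   bit 22 = 0  t=5,i=5
  #.#.# -> .   bit 21 = 0  t=0,i=0
  #.#.. -> .   bit 20 = 0  t=1,i=5
  #..## -> #   bit 19 = 1  t=4,i=2
  #..#. -> #   bit 18 = 1  t=4,i=8
  #...# -> #   bit 17 = 1  t=3,i=6
  #.... -> #   bit 16 = 1  t=1,i=7
  .#### -> .   bit 15 = 0  t=3,i=2
  .###. -> #   bit 14 = 1  t=0,i=5
  .##.# -> #   bit 13 = 1  t=3,i=9
  .##.. -> .   bit 12 = 0  t=2,i=7
  .#.## -> #   bit 11 = 1  t=0,i=3
  .#.#. -> .   bit 10 = 0  t=0,i=1
  .#..# -> #   bit 9 = 1  t=4,i=1
  .#... -> #   bit 8 = 1  t=1,i=6
  ..### -> #   bit 7 = 1  t=4,i=3
  ..##. -> .   bit 6 = 0  t=2,i=6
  ..#.# -> .   bit 5 = 0  t=1,i=3
  ..#.. -> #   bit 4 = 1  t=2,i=1
  ...## -> .   bit 3 = 0  t=2,i=5
  ...#. -> .   bit 2 = 0  t=1,i=2
  ....# -> #   bit 1 = 1  t=1,i=1
  ..... -> .   bit 0 = 0  t=1,i=0
  bits 11011001000011110110101110010010 = 3641666450

3641666450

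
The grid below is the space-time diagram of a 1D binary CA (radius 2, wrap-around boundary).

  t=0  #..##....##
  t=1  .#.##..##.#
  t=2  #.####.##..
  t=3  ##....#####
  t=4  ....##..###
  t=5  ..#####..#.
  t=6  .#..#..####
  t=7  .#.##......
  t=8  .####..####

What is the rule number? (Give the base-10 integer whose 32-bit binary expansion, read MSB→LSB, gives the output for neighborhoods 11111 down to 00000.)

  nb #####: next=#  (t=3,i=8, bit31=1)
  nb ####.: next=.  (t=2,i=4, bit30=0)
  nb ###.#: next=.  (t=2,i=5, bit29=0)
  nb ###..: next=.  (t=0,i=0, bit28=0)
  nb ##.##: next=#  (t=2,i=6, bit27=1)
  nb ##.#.: next=.  (t=1,i=9, bit26=0)
  nb ##..#: next=#  (t=0,i=1, bit25=1)
  nb ##...: next=.  (t=0,i=5, bit24=0)
  nb #.###: next=.  (t=2,i=2, bit23=0)
  nb #.##.: next=#  (t=1,i=3, bit22=1)
  nb #.#.#: next=.  (t=1,i=1, bit21=0)
  nb #.#..: next=#  (t=6,i=1, bit20=1)
  nb #..##: next=.  (t=0,i=2, bit19=0)
  nb #..#.: next=#  (t=2,i=10, bit18=1)
  nb #...#: next=.  (t=5,i=0, bit17=0)
  nb #....: next=.  (t=0,i=6, bit16=0)
  nb .####: next=.  (t=2,i=3, bit15=0)
  nb .###.: next=#  (t=0,i=10, bit14=1)
  nb .##.#: next=#  (t=1,i=8, bit13=1)
  nb .##..: next=#  (t=0,i=4, bit12=1)
  nb .#.##: next=#  (t=1,i=2, bit11=1)
  nb .#.#.: next=#  (t=1,i=0, bit10=1)
  nb .#..#: next=.  (t=6,i=2, bit9=0)
  nb .#...: next=#  (t=5,i=10, bit8=1)
  nb ..###: next=.  (t=0,i=9, bit7=0)
  nb ..##.: next=#  (t=0,i=3, bit6=1)
  nb ..#.#: next=#  (t=2,i=0, bit5=1)
  nb ..#..: next=#  (t=5,i=9, bit4=1)
  nb ...##: next=#  (t=0,i=8, bit3=1)
  nb ...#.: next=.  (t=7,i=0, bit2=0)
  nb ....#: next=#  (t=0,i=7, bit1=1)
  nb .....: next=#  (t=7,i=7, bit0=1)
  bits 10001010010101000111110101111011 = 2320792955

2320792955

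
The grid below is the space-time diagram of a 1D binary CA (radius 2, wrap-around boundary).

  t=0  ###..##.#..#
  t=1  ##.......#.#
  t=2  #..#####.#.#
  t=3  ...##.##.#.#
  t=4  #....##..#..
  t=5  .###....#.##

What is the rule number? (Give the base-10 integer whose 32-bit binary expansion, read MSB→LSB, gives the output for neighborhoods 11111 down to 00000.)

1759888291

  ##### -> .   bit 31 = 0  t=2,i=5
  ####. -> #   bit 30 = 1  t=0,i=1
  ###.# -> #   bit 29 = 1  t=2,i=7
  ###.. -> .   bit 28 = 0  t=0,i=2
  ##.## -> #   bit 27 = 1  t=3,i=5
  ##.#. -> .   bit 26 = 0  t=0,i=7
  ##..# -> .   bit 25 = 0  t=0,i=3
  ##... -> .   bit 24 = 0  t=1,i=2
  #.### -> #   bit 23 = 1  t=1,i=11
  #.##. -> #   bit 22 = 1  t=2,i=11
  #.#.# -> #   bit 21 = 1  t=2,i=9
  #.#.. -> .   bit 20 = 0  t=0,i=8
  #..## -> .   bit 19 = 0  t=0,i=4
  #..#. -> #   bit 18 = 1  t=4,i=8
  #...# -> .   bit 17 = 0  t=3,i=1
  #.... -> #   bit 16 = 1  t=1,i=3
  .#### -> #   bit 15 = 1  t=0,i=0
  .###. -> #   bit 14 = 1  t=1,i=0
  .##.# -> .   bit 13 = 0  t=0,i=6
  .##.. -> .   bit 12 = 0  t=2,i=0
  .#.## -> .   bit 11 = 0  t=1,i=10
  .#.#. -> .   bit 10 = 0  t=3,i=10
  .#..# -> #   bit 9 = 1  t=0,i=9
  .#... -> #   bit 8 = 1  t=3,i=0
  ..### -> #   bit 7 = 1  t=0,i=11
  ..##. -> .   bit 6 = 0  t=0,i=5
  ..#.# -> #   bit 5 = 1  t=1,i=9
  ..#.. -> .   bit 4 = 0  t=4,i=0
  ...## -> .   bit 3 = 0  t=3,i=2
  ...#. -> .   bit 2 = 0  t=1,i=8
  ....# -> #   bit 1 = 1  t=1,i=7
  ..... -> #   bit 0 = 1  t=1,i=4
  bits 01101000111001011100001110100011 = 1759888291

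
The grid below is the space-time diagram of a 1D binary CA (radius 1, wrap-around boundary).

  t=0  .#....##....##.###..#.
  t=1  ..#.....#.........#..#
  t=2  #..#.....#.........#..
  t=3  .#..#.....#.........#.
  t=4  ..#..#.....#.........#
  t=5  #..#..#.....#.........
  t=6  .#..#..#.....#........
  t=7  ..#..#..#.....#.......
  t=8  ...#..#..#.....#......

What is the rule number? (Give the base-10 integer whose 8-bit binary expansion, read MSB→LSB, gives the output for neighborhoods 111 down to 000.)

16

  [7] ### => .  t=0,i=16
  [6] ##. => .  t=0,i=7
  [5] #.# => .  t=0,i=14
  [4] #.. => #  t=0,i=2
  [3] .## => .  t=0,i=6
  [2] .#. => .  t=0,i=1
  [1] ..# => .  t=0,i=0
  [0] ... => .  t=0,i=3
  bits 00010000 = 16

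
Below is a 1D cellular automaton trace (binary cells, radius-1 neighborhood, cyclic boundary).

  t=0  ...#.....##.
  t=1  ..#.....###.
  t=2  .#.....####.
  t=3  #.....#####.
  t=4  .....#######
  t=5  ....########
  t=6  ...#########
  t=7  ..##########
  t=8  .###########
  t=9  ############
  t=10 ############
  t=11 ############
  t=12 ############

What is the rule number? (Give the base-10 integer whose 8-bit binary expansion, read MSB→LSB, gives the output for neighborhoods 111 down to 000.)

  nb ###: next=#  (t=1,i=9, bit7=1)
  nb ##.: next=#  (t=0,i=10, bit6=1)
  nb #.#: next=#  (t=3,i=11, bit5=1)
  nb #..: next=.  (t=0,i=4, bit4=0)
  nb .##: next=#  (t=0,i=9, bit3=1)
  nb .#.: next=.  (t=0,i=3, bit2=0)
  nb ..#: next=#  (t=0,i=2, bit1=1)
  nb ...: next=.  (t=0,i=0, bit0=0)
  bits 11101010 = 234

234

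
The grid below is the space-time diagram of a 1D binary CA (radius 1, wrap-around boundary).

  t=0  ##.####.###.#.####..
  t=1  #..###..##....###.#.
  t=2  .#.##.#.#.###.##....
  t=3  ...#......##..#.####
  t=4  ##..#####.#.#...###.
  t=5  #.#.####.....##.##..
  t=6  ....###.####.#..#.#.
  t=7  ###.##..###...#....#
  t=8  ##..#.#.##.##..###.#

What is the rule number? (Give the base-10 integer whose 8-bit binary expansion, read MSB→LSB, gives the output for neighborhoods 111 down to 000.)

153

  nb ###: next=#  (t=0,i=4, bit7=1)
  nb ##.: next=.  (t=0,i=1, bit6=0)
  nb #.#: next=.  (t=0,i=2, bit5=0)
  nb #..: next=#  (t=0,i=18, bit4=1)
  nb .##: next=#  (t=0,i=0, bit3=1)
  nb .#.: next=.  (t=0,i=12, bit2=0)
  nb ..#: next=.  (t=0,i=19, bit1=0)
  nb ...: next=#  (t=1,i=11, bit0=1)
  bits 10011001 = 153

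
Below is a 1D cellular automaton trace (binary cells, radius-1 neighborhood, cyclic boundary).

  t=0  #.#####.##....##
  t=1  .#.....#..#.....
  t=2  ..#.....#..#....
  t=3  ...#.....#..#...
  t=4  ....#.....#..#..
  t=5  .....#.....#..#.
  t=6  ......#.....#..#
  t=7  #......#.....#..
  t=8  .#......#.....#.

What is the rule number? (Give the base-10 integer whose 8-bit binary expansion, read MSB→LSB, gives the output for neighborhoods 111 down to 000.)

48

  ###|.  b7=0 t=0,i=3
  ##.|.  b6=0 t=0,i=0
  #.#|#  b5=1 t=0,i=1
  #..|#  b4=1 t=0,i=10
  .##|.  b3=0 t=0,i=2
  .#.|.  b2=0 t=1,i=1
  ..#|.  b1=0 t=0,i=13
  ...|.  b0=0 t=0,i=11
  bits 00110000 = 48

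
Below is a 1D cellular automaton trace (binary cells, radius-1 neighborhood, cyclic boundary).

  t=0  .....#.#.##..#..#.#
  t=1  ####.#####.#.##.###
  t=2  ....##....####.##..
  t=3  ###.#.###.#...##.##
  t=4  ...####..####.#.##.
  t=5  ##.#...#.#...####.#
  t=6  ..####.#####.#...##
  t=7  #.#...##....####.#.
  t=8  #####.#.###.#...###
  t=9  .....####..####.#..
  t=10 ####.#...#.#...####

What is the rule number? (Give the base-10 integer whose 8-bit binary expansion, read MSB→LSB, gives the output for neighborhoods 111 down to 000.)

  ###|.  b7=0 t=1,i=0
  ##.|.  b6=0 t=0,i=10
  #.#|#  b5=1 t=0,i=6
  #..|#  b4=1 t=0,i=0
  .##|#  b3=1 t=0,i=9
  .#.|#  b2=1 t=0,i=5
  ..#|.  b1=0 t=0,i=4
  ...|#  b0=1 t=0,i=1
  bits 00111101 = 61

61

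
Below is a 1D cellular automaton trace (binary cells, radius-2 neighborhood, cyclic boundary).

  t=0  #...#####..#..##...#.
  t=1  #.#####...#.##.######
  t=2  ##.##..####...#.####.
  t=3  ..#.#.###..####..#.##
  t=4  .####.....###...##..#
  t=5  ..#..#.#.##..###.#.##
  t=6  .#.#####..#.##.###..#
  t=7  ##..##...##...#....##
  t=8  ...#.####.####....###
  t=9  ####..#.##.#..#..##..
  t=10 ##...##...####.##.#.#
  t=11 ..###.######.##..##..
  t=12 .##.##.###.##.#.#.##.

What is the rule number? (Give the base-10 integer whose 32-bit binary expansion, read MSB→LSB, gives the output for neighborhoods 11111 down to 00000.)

2906560173

  #####|#  b31=1 t=0,i=6
  ####.|.  b30=0 t=0,i=7
  ###.#|#  b29=1 t=1,i=0
  ###..|.  b28=0 t=0,i=8
  ##.##|#  b27=1 t=1,i=1
  ##.#.|#  b26=1 t=5,i=16
  ##..#|.  b25=0 t=0,i=9
  ##...|#  b24=1 t=0,i=16
  #.###|.  b23=0 t=1,i=2
  #.##.|.  b22=0 t=1,i=12
  #.#.#|#  b21=1 t=3,i=4
  #.#..|#  b20=1 t=0,i=0
  #..##|#  b19=1 t=0,i=13
  #..#.|#  b18=1 t=0,i=10
  #...#|#  b17=1 t=0,i=2
  #....|.  b16=0 t=4,i=6
  .####|#  b15=1 t=0,i=5
  .###.|.  b14=0 t=3,i=7
  .##.#|.  b13=0 t=1,i=13
  .##..|#  b12=1 t=0,i=15
  .#.##|.  b11=0 t=1,i=11
  .#.#.|#  b10=1 t=0,i=20
  .#..#|#  b9=1 t=0,i=12
  .#...|.  b8=0 t=0,i=1
  ..###|#  b7=1 t=0,i=4
  ..##.|.  b6=0 t=0,i=14
  ..#.#|#  b5=1 t=0,i=19
  ..#..|.  b4=0 t=0,i=11
  ...##|#  b3=1 t=0,i=3
  ...#.|#  b2=1 t=0,i=18
  ....#|.  b1=0 t=4,i=8
  .....|#  b0=1 t=4,i=7
  bits 10101101001111101001011010101101 = 2906560173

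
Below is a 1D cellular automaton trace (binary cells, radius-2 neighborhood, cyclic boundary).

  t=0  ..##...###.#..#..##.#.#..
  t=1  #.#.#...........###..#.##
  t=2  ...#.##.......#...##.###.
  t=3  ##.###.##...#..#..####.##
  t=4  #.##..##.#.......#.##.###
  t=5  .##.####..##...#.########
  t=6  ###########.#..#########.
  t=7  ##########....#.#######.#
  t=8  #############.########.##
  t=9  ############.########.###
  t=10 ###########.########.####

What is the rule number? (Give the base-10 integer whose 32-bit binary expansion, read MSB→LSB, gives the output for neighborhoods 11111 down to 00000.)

3687427426

  ##### -> #   bit 31 = 1  t=5,i=19
  ####. -> #   bit 30 = 1  t=3,i=0
  ###.# -> .   bit 29 = 0  t=0,i=9
  ###.. -> #   bit 28 = 1  t=1,i=18
  ##.## -> #   bit 27 = 1  t=2,i=20
  ##.#. -> .   bit 26 = 0  t=0,i=10
  ##..# -> #   bit 25 = 1  t=1,i=19
  ##... -> #   bit 24 = 1  t=0,i=4
  #.### -> #   bit 23 = 1  t=1,i=23
  #.##. -> #   bit 22 = 1  t=2,i=5
  #.#.# -> .   bit 21 = 0  t=0,i=20
  #.#.. -> .   bit 20 = 0  t=0,i=11
  #..## -> #   bit 19 = 1  t=0,i=16
  #..#. -> .   bit 18 = 0  t=0,i=13
  #...# -> .   bit 17 = 0  t=0,i=5
  #.... -> #   bit 16 = 1  t=0,i=24
  .#### -> #   bit 15 = 1  t=3,i=19
  .###. -> .   bit 14 = 0  t=0,i=8
  .##.# -> #   bit 13 = 1  t=0,i=18
  .##.. -> .   bit 12 = 0  t=0,i=3
  .#.## -> #   bit 11 = 1  t=1,i=22
  .#.#. -> #   bit 10 = 1  t=0,i=21
  .#..# -> .   bit 9 = 0  t=0,i=12
  .#... -> #   bit 8 = 1  t=0,i=23
  ..### -> .   bit 7 = 0  t=0,i=7
  ..##. -> #   bit 6 = 1  t=0,i=2
  ..#.# -> #   bit 5 = 1  t=1,i=21
  ..#.. -> .   bit 4 = 0  t=0,i=14
  ...## -> .   bit 3 = 0  t=0,i=1
  ...#. -> .   bit 2 = 0  t=2,i=2
  ....# -> #   bit 1 = 1  t=0,i=0
  ..... -> .   bit 0 = 0  t=1,i=7
  bits 11011011110010011010110101100010 = 3687427426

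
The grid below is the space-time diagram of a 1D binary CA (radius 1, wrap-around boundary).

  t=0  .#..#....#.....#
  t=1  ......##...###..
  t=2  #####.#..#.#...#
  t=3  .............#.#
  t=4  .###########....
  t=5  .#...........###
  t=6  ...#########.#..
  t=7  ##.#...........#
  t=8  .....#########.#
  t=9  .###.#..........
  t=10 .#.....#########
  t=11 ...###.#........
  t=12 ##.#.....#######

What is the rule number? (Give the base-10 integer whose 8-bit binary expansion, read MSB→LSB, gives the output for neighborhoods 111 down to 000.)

9

  ###|.  b7=0 t=1,i=12
  ##.|.  b6=0 t=1,i=7
  #.#|.  b5=0 t=0,i=0
  #..|.  b4=0 t=0,i=2
  .##|#  b3=1 t=1,i=6
  .#.|.  b2=0 t=0,i=1
  ..#|.  b1=0 t=0,i=3
  ...|#  b0=1 t=0,i=6
  bits 00001001 = 9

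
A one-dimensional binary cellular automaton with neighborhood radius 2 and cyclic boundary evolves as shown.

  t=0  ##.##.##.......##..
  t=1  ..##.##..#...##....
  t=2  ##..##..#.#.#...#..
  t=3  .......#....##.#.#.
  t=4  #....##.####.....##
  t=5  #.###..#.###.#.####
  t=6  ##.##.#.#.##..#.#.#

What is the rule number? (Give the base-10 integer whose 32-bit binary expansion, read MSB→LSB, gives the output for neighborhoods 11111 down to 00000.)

2018888590

  nb #####: next=.  (t=5,i=17, bit31=0)
  nb ####.: next=#  (t=4,i=10, bit30=1)
  nb ###.#: next=#  (t=5,i=0, bit29=1)
  nb ###..: next=#  (t=4,i=0, bit28=1)
  nb ##.##: next=#  (t=0,i=2, bit27=1)
  nb ##.#.: next=.  (t=3,i=14, bit26=0)
  nb ##..#: next=.  (t=0,i=17, bit25=0)
  nb ##...: next=.  (t=0,i=8, bit24=0)
  nb #.###: next=.  (t=4,i=8, bit23=0)
  nb #.##.: next=#  (t=0,i=3, bit22=1)
  nb #.#.#: next=.  (t=2,i=10, bit21=0)
  nb #.#..: next=#  (t=2,i=12, bit20=1)
  nb #..##: next=.  (t=0,i=18, bit19=0)
  nb #..#.: next=#  (t=1,i=8, bit18=1)
  nb #...#: next=.  (t=1,i=11, bit17=0)
  nb #....: next=#  (t=0,i=9, bit16=1)
  nb .####: next=#  (t=4,i=9, bit15=1)
  nb .###.: next=#  (t=4,i=18, bit14=1)
  nb .##.#: next=.  (t=0,i=1, bit13=0)
  nb .##..: next=.  (t=0,i=7, bit12=0)
  nb .#.##: next=#  (t=5,i=8, bit11=1)
  nb .#.#.: next=.  (t=2,i=9, bit10=0)
  nb .#..#: next=#  (t=2,i=17, bit9=1)
  nb .#...: next=#  (t=1,i=10, bit8=1)
  nb ..###: next=#  (t=4,i=17, bit7=1)
  nb ..##.: next=.  (t=0,i=0, bit6=0)
  nb ..#.#: next=.  (t=2,i=8, bit5=0)
  nb ..#..: next=.  (t=1,i=9, bit4=0)
  nb ...##: next=#  (t=0,i=14, bit3=1)
  nb ...#.: next=#  (t=2,i=15, bit2=1)
  nb ....#: next=#  (t=0,i=13, bit1=1)
  nb .....: next=.  (t=0,i=10, bit0=0)
  bits 01111000010101011100101110001110 = 2018888590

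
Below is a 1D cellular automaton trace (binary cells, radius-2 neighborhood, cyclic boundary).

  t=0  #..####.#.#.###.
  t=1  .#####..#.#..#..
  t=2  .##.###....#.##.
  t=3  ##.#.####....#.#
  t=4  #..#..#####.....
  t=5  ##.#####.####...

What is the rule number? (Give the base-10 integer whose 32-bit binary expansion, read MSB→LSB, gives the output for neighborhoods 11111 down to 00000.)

1533658064

  [31] ##### => .  t=1,i=3
  [30] ####. => #  t=0,i=5
  [29] ###.# => .  t=0,i=6
  [28] ###.. => #  t=1,i=5
  [27] ##.## => #  t=2,i=3
  [26] ##.#. => .  t=0,i=7
  [25] ##..# => #  t=1,i=6
  [24] ##... => #  t=2,i=7
  [23] #.### => .  t=0,i=12
  [22] #.##. => #  t=2,i=13
  [21] #.#.# => #  t=0,i=8
  [20] #.#.. => .  t=0,i=0
  [19] #..## => #  t=0,i=2
  [18] #..#. => .  t=1,i=7
  [17] #...# => .  t=1,i=15
  [16] #.... => #  t=2,i=8
  [15] .#### => #  t=0,i=4
  [14] .###. => #  t=0,i=13
  [13] .##.# => .  t=2,i=2
  [12] .##.. => .  t=2,i=14
  [11] .#.## => .  t=0,i=11
  [10] .#.#. => .  t=0,i=9
  [9] .#..# => #  t=0,i=1
  [8] .#... => #  t=1,i=14
  [7] ..### => #  t=0,i=3
  [6] ..##. => #  t=2,i=1
  [5] ..#.# => .  t=1,i=8
  [4] ..#.. => #  t=1,i=13
  [3] ...## => .  t=1,i=0
  [2] ...#. => .  t=2,i=10
  [1] ....# => .  t=2,i=9
  [0] ..... => .  t=4,i=13
  bits 01011011011010011100001111010000 = 1533658064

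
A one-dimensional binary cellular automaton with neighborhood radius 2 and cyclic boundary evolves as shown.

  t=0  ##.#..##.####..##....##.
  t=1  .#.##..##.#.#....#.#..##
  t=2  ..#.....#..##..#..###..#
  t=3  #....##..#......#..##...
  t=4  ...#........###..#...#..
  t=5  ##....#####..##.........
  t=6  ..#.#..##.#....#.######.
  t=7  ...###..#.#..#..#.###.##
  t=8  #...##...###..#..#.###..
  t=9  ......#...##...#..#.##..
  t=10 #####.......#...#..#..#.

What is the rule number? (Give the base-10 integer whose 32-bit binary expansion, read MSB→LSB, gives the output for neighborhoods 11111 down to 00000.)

  [31] ##### => #  t=5,i=8
  [30] ####. => .  t=0,i=11
  [29] ###.# => #  t=7,i=20
  [28] ###.. => #  t=0,i=12
  [27] ##.## => #  t=0,i=8
  [26] ##.#. => .  t=0,i=2
  [25] ##..# => .  t=0,i=13
  [24] ##... => #  t=0,i=17
  [23] #.### => .  t=0,i=9
  [22] #.##. => .  t=0,i=0
  [21] #.#.# => .  t=1,i=1
  [20] #.#.. => #  t=0,i=3
  [19] #..## => .  t=0,i=5
  [18] #..#. => .  t=2,i=1
  [17] #...# => .  t=3,i=22
  [16] #.... => .  t=0,i=18
  [15] .#### => #  t=0,i=10
  [14] .###. => #  t=2,i=19
  [13] .##.# => #  t=0,i=1
  [12] .##.. => .  t=0,i=16
  [11] .#.## => #  t=1,i=2
  [10] .#.#. => #  t=1,i=11
  [9] .#..# => #  t=0,i=4
  [8] .#... => .  t=1,i=13
  [7] ..### => .  t=2,i=18
  [6] ..##. => .  t=0,i=6
  [5] ..#.# => .  t=1,i=17
  [4] ..#.. => .  t=2,i=2
  [3] ...## => .  t=0,i=20
  [2] ...#. => .  t=1,i=16
  [1] ....# => #  t=0,i=19
  [0] ..... => #  t=2,i=5
  bits 10111001000100001110111000000011 = 3104894467

3104894467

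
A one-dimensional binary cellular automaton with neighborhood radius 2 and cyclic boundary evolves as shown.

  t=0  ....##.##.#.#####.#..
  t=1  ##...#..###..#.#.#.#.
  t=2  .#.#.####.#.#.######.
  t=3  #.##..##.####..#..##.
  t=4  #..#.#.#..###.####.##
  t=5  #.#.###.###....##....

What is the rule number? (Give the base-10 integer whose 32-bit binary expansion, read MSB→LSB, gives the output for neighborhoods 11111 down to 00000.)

  [31] ##### => .  t=0,i=14
  [30] ####. => #  t=0,i=15
  [29] ###.# => .  t=0,i=16
  [28] ###.. => #  t=1,i=10
  [27] ##.## => .  t=0,i=6
  [26] ##.#. => #  t=0,i=9
  [25] ##..# => .  t=1,i=11
  [24] ##... => .  t=1,i=2
  [23] #.### => .  t=0,i=12
  [22] #.##. => .  t=0,i=7
  [21] #.#.# => #  t=0,i=10
  [20] #.#.. => .  t=0,i=18
  [19] #..## => #  t=1,i=7
  [18] #..#. => #  t=1,i=12
  [17] #...# => #  t=1,i=3
  [16] #.... => .  t=0,i=20
  [15] .#### => #  t=0,i=13
  [14] .###. => .  t=1,i=9
  [13] .##.# => #  t=0,i=5
  [12] .##.. => #  t=1,i=1
  [11] .#.## => .  t=0,i=11
  [10] .#.#. => #  t=1,i=14
  [9] .#..# => #  t=1,i=6
  [8] .#... => #  t=0,i=19
  [7] ..### => #  t=1,i=8
  [6] ..##. => .  t=0,i=4
  [5] ..#.# => .  t=1,i=13
  [4] ..#.. => #  t=1,i=5
  [3] ...## => .  t=0,i=3
  [2] ...#. => .  t=1,i=4
  [1] ....# => .  t=0,i=2
  [0] ..... => #  t=0,i=0
  bits 01010100001011101011011110010001 = 1412347793

1412347793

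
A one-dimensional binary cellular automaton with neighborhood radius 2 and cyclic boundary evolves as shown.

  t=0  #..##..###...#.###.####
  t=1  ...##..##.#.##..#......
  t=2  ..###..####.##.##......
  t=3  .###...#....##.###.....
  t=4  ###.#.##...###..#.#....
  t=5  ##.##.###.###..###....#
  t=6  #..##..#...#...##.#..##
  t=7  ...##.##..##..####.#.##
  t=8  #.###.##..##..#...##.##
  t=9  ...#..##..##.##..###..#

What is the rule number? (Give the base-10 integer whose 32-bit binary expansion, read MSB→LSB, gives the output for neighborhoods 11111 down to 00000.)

  #####|.  b31=0 t=0,i=21
  ####.|.  b30=0 t=0,i=22
  ###.#|.  b29=0 t=0,i=17
  ###..|.  b28=0 t=0,i=0
  ##.##|.  b27=0 t=0,i=18
  ##.#.|#  b26=1 t=1,i=9
  ##..#|.  b25=0 t=0,i=1
  ##...|#  b24=1 t=0,i=10
  #.###|.  b23=0 t=0,i=15
  #.##.|#  b22=1 t=1,i=12
  #.#.#|#  b21=1 t=1,i=10
  #.#..|.  b20=0 t=4,i=18
  #..##|.  b19=0 t=0,i=2
  #..#.|#  b18=1 t=1,i=15
  #...#|.  b17=0 t=0,i=11
  #....|.  b16=0 t=1,i=18
  .####|.  b15=0 t=0,i=20
  .###.|#  b14=1 t=0,i=8
  .##.#|#  b13=1 t=1,i=8
  .##..|#  b12=1 t=0,i=4
  .#.##|.  b11=0 t=0,i=14
  .#.#.|#  b10=1 t=4,i=17
  .#..#|#  b9=1 t=6,i=19
  .#...|.  b8=0 t=1,i=17
  ..###|#  b7=1 t=0,i=7
  ..##.|#  b6=1 t=0,i=3
  ..#.#|#  b5=1 t=0,i=13
  ..#..|#  b4=1 t=1,i=16
  ...##|#  b3=1 t=1,i=2
  ...#.|#  b2=1 t=0,i=12
  ....#|.  b1=0 t=1,i=1
  .....|.  b0=0 t=1,i=0
  bits 00000101011001000111011011111100 = 90470140

90470140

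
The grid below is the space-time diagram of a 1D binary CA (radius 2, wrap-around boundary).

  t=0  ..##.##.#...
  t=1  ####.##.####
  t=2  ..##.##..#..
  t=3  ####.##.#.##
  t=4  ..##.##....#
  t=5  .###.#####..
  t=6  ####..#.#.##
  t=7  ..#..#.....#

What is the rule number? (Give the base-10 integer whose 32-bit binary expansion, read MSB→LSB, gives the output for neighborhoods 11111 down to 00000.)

1633677771

  ##### -> .   bit 31 = 0  t=1,i=0
  ####. -> #   bit 30 = 1  t=1,i=2
  ###.# -> #   bit 29 = 1  t=1,i=3
  ###.. -> .   bit 28 = 0  t=5,i=9
  ##.## -> .   bit 27 = 0  t=0,i=4
  ##.#. -> .   bit 26 = 0  t=0,i=7
  ##..# -> .   bit 25 = 0  t=2,i=7
  ##... -> #   bit 24 = 1  t=4,i=7
  #.### -> .   bit 23 = 0  t=1,i=8
  #.##. -> #   bit 22 = 1  t=0,i=5
  #.#.# -> .   bit 21 = 0  t=3,i=8
  #.#.. -> #   bit 20 = 1  t=0,i=8
  #..## -> #   bit 19 = 1  t=4,i=1
  #..#. -> #   bit 18 = 1  t=2,i=8
  #...# -> #   bit 17 = 1  t=5,i=11
  #.... -> #   bit 16 = 1  t=0,i=10
  .#### -> #   bit 15 = 1  t=1,i=9
  .###. -> #   bit 14 = 1  t=5,i=2
  .##.# -> #   bit 13 = 1  t=0,i=3
  .##.. -> #   bit 12 = 1  t=2,i=6
  .#.## -> .   bit 11 = 0  t=3,i=9
  .#.#. -> .   bit 10 = 0  t=6,i=7
  .#..# -> .   bit 9 = 0  t=4,i=0
  .#... -> #   bit 8 = 1  t=0,i=9
  ..### -> #   bit 7 = 1  t=5,i=1
  ..##. -> #   bit 6 = 1  t=0,i=2
  ..#.# -> .   bit 5 = 0  t=6,i=6
  ..#.. -> .   bit 4 = 0  t=2,i=9
  ...## -> #   bit 3 = 1  t=0,i=1
  ...#. -> .   bit 2 = 0  t=4,i=10
  ....# -> #   bit 1 = 1  t=0,i=0
  ..... -> #   bit 0 = 1  t=0,i=11
  bits 01100001010111111111000111001011 = 1633677771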